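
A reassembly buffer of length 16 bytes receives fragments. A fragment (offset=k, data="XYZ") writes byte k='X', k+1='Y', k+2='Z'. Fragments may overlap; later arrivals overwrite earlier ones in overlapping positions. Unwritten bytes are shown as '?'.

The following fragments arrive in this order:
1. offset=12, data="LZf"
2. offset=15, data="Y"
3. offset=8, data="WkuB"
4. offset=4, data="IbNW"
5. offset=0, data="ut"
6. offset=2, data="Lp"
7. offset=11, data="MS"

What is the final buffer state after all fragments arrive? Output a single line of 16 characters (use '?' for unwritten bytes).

Fragment 1: offset=12 data="LZf" -> buffer=????????????LZf?
Fragment 2: offset=15 data="Y" -> buffer=????????????LZfY
Fragment 3: offset=8 data="WkuB" -> buffer=????????WkuBLZfY
Fragment 4: offset=4 data="IbNW" -> buffer=????IbNWWkuBLZfY
Fragment 5: offset=0 data="ut" -> buffer=ut??IbNWWkuBLZfY
Fragment 6: offset=2 data="Lp" -> buffer=utLpIbNWWkuBLZfY
Fragment 7: offset=11 data="MS" -> buffer=utLpIbNWWkuMSZfY

Answer: utLpIbNWWkuMSZfY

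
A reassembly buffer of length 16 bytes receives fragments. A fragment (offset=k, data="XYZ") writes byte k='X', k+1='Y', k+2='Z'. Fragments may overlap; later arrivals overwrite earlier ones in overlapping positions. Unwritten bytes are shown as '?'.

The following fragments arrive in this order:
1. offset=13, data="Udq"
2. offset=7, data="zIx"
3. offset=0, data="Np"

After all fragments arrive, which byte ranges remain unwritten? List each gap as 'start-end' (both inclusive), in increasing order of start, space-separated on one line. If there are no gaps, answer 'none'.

Fragment 1: offset=13 len=3
Fragment 2: offset=7 len=3
Fragment 3: offset=0 len=2
Gaps: 2-6 10-12

Answer: 2-6 10-12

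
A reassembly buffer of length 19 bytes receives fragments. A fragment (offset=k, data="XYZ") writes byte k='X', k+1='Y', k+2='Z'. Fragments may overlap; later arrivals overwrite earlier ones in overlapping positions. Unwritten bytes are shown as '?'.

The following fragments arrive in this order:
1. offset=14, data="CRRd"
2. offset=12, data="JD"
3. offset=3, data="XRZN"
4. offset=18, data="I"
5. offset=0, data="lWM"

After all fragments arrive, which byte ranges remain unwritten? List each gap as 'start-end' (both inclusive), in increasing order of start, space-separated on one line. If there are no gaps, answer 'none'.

Fragment 1: offset=14 len=4
Fragment 2: offset=12 len=2
Fragment 3: offset=3 len=4
Fragment 4: offset=18 len=1
Fragment 5: offset=0 len=3
Gaps: 7-11

Answer: 7-11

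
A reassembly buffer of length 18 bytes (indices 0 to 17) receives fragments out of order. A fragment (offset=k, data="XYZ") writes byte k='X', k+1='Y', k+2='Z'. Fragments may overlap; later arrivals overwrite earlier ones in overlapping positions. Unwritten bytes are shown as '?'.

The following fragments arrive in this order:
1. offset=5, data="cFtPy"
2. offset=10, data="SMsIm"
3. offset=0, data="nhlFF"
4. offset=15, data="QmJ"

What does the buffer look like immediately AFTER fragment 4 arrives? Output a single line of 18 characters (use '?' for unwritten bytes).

Fragment 1: offset=5 data="cFtPy" -> buffer=?????cFtPy????????
Fragment 2: offset=10 data="SMsIm" -> buffer=?????cFtPySMsIm???
Fragment 3: offset=0 data="nhlFF" -> buffer=nhlFFcFtPySMsIm???
Fragment 4: offset=15 data="QmJ" -> buffer=nhlFFcFtPySMsImQmJ

Answer: nhlFFcFtPySMsImQmJ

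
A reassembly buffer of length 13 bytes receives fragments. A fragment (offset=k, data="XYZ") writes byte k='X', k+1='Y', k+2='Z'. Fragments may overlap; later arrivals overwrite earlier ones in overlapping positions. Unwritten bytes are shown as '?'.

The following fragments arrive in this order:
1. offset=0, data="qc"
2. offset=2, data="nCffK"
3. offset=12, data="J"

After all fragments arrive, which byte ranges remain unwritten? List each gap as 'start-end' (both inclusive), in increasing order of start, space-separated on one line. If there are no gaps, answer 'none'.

Answer: 7-11

Derivation:
Fragment 1: offset=0 len=2
Fragment 2: offset=2 len=5
Fragment 3: offset=12 len=1
Gaps: 7-11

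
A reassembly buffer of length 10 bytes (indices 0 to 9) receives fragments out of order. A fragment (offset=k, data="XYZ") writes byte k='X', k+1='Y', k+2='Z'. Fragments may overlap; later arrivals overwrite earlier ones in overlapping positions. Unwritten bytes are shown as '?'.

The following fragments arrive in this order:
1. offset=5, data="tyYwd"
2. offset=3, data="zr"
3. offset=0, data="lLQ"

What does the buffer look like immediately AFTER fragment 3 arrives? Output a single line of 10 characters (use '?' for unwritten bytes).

Answer: lLQzrtyYwd

Derivation:
Fragment 1: offset=5 data="tyYwd" -> buffer=?????tyYwd
Fragment 2: offset=3 data="zr" -> buffer=???zrtyYwd
Fragment 3: offset=0 data="lLQ" -> buffer=lLQzrtyYwd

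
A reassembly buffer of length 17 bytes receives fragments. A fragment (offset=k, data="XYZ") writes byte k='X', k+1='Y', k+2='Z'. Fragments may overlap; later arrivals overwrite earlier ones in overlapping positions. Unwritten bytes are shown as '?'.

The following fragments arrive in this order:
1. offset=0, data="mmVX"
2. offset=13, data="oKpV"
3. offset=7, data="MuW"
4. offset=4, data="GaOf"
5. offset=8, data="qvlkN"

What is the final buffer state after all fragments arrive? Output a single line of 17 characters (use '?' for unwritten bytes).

Answer: mmVXGaOfqvlkNoKpV

Derivation:
Fragment 1: offset=0 data="mmVX" -> buffer=mmVX?????????????
Fragment 2: offset=13 data="oKpV" -> buffer=mmVX?????????oKpV
Fragment 3: offset=7 data="MuW" -> buffer=mmVX???MuW???oKpV
Fragment 4: offset=4 data="GaOf" -> buffer=mmVXGaOfuW???oKpV
Fragment 5: offset=8 data="qvlkN" -> buffer=mmVXGaOfqvlkNoKpV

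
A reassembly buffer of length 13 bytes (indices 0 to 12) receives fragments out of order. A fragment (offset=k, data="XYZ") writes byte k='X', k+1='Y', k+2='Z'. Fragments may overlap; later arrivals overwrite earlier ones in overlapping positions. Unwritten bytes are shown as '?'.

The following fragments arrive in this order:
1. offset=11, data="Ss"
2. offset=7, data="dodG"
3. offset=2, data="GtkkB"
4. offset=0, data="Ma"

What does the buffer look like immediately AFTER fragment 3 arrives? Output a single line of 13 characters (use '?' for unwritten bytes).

Answer: ??GtkkBdodGSs

Derivation:
Fragment 1: offset=11 data="Ss" -> buffer=???????????Ss
Fragment 2: offset=7 data="dodG" -> buffer=???????dodGSs
Fragment 3: offset=2 data="GtkkB" -> buffer=??GtkkBdodGSs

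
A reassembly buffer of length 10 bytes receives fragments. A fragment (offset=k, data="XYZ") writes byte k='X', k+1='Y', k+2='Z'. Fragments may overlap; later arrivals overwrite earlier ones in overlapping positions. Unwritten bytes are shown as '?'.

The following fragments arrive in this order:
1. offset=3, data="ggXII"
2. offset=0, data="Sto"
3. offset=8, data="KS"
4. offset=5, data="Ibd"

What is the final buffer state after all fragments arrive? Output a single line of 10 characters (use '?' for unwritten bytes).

Fragment 1: offset=3 data="ggXII" -> buffer=???ggXII??
Fragment 2: offset=0 data="Sto" -> buffer=StoggXII??
Fragment 3: offset=8 data="KS" -> buffer=StoggXIIKS
Fragment 4: offset=5 data="Ibd" -> buffer=StoggIbdKS

Answer: StoggIbdKS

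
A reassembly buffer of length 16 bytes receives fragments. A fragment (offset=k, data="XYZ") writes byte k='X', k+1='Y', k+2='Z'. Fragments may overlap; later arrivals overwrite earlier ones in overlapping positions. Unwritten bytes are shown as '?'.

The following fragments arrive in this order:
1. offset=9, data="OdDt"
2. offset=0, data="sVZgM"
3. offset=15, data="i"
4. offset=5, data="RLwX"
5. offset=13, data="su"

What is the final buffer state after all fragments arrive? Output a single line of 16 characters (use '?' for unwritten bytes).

Fragment 1: offset=9 data="OdDt" -> buffer=?????????OdDt???
Fragment 2: offset=0 data="sVZgM" -> buffer=sVZgM????OdDt???
Fragment 3: offset=15 data="i" -> buffer=sVZgM????OdDt??i
Fragment 4: offset=5 data="RLwX" -> buffer=sVZgMRLwXOdDt??i
Fragment 5: offset=13 data="su" -> buffer=sVZgMRLwXOdDtsui

Answer: sVZgMRLwXOdDtsui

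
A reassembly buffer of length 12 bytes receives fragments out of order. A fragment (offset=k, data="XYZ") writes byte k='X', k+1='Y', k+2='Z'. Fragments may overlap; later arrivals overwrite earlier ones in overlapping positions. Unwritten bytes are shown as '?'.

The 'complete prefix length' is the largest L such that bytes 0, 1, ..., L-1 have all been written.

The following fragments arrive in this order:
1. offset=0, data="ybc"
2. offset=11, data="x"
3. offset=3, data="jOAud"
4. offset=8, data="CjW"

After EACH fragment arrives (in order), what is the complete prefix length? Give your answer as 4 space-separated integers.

Fragment 1: offset=0 data="ybc" -> buffer=ybc????????? -> prefix_len=3
Fragment 2: offset=11 data="x" -> buffer=ybc????????x -> prefix_len=3
Fragment 3: offset=3 data="jOAud" -> buffer=ybcjOAud???x -> prefix_len=8
Fragment 4: offset=8 data="CjW" -> buffer=ybcjOAudCjWx -> prefix_len=12

Answer: 3 3 8 12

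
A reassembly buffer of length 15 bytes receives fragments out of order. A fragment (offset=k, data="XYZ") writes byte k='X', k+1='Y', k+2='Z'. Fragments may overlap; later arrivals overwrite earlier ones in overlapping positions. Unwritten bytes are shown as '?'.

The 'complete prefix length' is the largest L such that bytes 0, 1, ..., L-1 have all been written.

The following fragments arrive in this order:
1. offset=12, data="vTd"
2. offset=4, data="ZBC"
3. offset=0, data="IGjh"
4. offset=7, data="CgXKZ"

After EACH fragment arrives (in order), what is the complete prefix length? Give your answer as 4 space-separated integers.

Fragment 1: offset=12 data="vTd" -> buffer=????????????vTd -> prefix_len=0
Fragment 2: offset=4 data="ZBC" -> buffer=????ZBC?????vTd -> prefix_len=0
Fragment 3: offset=0 data="IGjh" -> buffer=IGjhZBC?????vTd -> prefix_len=7
Fragment 4: offset=7 data="CgXKZ" -> buffer=IGjhZBCCgXKZvTd -> prefix_len=15

Answer: 0 0 7 15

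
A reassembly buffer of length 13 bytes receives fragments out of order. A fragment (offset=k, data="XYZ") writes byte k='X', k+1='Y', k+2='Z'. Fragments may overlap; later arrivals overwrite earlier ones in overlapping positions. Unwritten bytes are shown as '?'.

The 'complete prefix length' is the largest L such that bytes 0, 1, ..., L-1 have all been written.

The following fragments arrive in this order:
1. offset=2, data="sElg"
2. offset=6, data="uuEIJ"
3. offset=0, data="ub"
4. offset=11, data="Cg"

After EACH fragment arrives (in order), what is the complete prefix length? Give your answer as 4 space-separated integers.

Fragment 1: offset=2 data="sElg" -> buffer=??sElg??????? -> prefix_len=0
Fragment 2: offset=6 data="uuEIJ" -> buffer=??sElguuEIJ?? -> prefix_len=0
Fragment 3: offset=0 data="ub" -> buffer=ubsElguuEIJ?? -> prefix_len=11
Fragment 4: offset=11 data="Cg" -> buffer=ubsElguuEIJCg -> prefix_len=13

Answer: 0 0 11 13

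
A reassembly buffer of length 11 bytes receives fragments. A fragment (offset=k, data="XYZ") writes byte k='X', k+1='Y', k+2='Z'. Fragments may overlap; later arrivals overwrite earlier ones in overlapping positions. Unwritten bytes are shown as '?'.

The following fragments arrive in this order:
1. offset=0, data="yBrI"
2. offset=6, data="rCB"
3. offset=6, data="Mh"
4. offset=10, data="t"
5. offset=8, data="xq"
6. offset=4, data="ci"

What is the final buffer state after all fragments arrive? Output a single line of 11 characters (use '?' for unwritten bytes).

Fragment 1: offset=0 data="yBrI" -> buffer=yBrI???????
Fragment 2: offset=6 data="rCB" -> buffer=yBrI??rCB??
Fragment 3: offset=6 data="Mh" -> buffer=yBrI??MhB??
Fragment 4: offset=10 data="t" -> buffer=yBrI??MhB?t
Fragment 5: offset=8 data="xq" -> buffer=yBrI??Mhxqt
Fragment 6: offset=4 data="ci" -> buffer=yBrIciMhxqt

Answer: yBrIciMhxqt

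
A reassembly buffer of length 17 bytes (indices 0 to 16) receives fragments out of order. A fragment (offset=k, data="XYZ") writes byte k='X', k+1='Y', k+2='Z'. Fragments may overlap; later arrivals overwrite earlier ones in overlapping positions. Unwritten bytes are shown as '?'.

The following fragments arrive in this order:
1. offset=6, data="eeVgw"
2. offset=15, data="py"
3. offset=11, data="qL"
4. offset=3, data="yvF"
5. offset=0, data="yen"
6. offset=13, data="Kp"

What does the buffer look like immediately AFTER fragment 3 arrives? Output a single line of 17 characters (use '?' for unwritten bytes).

Answer: ??????eeVgwqL??py

Derivation:
Fragment 1: offset=6 data="eeVgw" -> buffer=??????eeVgw??????
Fragment 2: offset=15 data="py" -> buffer=??????eeVgw????py
Fragment 3: offset=11 data="qL" -> buffer=??????eeVgwqL??py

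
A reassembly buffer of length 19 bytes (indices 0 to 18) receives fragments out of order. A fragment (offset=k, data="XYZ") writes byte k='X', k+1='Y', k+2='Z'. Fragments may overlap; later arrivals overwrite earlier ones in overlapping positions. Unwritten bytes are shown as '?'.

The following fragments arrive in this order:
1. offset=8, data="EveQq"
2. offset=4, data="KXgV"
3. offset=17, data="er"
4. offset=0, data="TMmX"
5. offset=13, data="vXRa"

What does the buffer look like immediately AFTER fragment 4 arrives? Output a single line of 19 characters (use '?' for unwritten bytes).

Answer: TMmXKXgVEveQq????er

Derivation:
Fragment 1: offset=8 data="EveQq" -> buffer=????????EveQq??????
Fragment 2: offset=4 data="KXgV" -> buffer=????KXgVEveQq??????
Fragment 3: offset=17 data="er" -> buffer=????KXgVEveQq????er
Fragment 4: offset=0 data="TMmX" -> buffer=TMmXKXgVEveQq????er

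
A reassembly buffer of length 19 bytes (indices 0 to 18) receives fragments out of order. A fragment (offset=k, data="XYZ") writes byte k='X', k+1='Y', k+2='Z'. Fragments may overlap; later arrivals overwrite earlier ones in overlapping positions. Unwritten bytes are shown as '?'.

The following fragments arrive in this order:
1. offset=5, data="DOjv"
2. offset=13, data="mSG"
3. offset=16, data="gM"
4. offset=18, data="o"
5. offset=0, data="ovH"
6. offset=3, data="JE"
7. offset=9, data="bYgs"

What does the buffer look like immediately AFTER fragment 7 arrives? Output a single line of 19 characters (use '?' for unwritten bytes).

Answer: ovHJEDOjvbYgsmSGgMo

Derivation:
Fragment 1: offset=5 data="DOjv" -> buffer=?????DOjv??????????
Fragment 2: offset=13 data="mSG" -> buffer=?????DOjv????mSG???
Fragment 3: offset=16 data="gM" -> buffer=?????DOjv????mSGgM?
Fragment 4: offset=18 data="o" -> buffer=?????DOjv????mSGgMo
Fragment 5: offset=0 data="ovH" -> buffer=ovH??DOjv????mSGgMo
Fragment 6: offset=3 data="JE" -> buffer=ovHJEDOjv????mSGgMo
Fragment 7: offset=9 data="bYgs" -> buffer=ovHJEDOjvbYgsmSGgMo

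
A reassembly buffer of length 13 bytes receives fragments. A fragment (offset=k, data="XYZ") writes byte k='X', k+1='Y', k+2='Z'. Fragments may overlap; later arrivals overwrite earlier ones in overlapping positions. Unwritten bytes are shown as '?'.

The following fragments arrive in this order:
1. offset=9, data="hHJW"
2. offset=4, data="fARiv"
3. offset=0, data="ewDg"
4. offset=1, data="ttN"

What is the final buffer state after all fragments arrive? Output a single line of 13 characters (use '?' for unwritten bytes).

Fragment 1: offset=9 data="hHJW" -> buffer=?????????hHJW
Fragment 2: offset=4 data="fARiv" -> buffer=????fARivhHJW
Fragment 3: offset=0 data="ewDg" -> buffer=ewDgfARivhHJW
Fragment 4: offset=1 data="ttN" -> buffer=ettNfARivhHJW

Answer: ettNfARivhHJW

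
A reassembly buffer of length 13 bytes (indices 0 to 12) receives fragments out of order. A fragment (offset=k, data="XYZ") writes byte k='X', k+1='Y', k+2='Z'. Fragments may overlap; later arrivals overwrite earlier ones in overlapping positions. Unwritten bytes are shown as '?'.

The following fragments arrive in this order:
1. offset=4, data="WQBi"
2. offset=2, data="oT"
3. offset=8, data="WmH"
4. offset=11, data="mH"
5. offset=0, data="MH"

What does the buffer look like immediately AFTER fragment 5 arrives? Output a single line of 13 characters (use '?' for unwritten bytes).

Fragment 1: offset=4 data="WQBi" -> buffer=????WQBi?????
Fragment 2: offset=2 data="oT" -> buffer=??oTWQBi?????
Fragment 3: offset=8 data="WmH" -> buffer=??oTWQBiWmH??
Fragment 4: offset=11 data="mH" -> buffer=??oTWQBiWmHmH
Fragment 5: offset=0 data="MH" -> buffer=MHoTWQBiWmHmH

Answer: MHoTWQBiWmHmH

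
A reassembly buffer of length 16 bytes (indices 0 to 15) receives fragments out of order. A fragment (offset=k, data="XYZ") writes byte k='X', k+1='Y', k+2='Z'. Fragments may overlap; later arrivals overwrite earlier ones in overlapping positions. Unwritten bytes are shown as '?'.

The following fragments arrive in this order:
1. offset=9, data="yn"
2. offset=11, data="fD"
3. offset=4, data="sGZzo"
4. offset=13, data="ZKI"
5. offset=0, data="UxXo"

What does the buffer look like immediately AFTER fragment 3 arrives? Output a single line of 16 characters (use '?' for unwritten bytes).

Answer: ????sGZzoynfD???

Derivation:
Fragment 1: offset=9 data="yn" -> buffer=?????????yn?????
Fragment 2: offset=11 data="fD" -> buffer=?????????ynfD???
Fragment 3: offset=4 data="sGZzo" -> buffer=????sGZzoynfD???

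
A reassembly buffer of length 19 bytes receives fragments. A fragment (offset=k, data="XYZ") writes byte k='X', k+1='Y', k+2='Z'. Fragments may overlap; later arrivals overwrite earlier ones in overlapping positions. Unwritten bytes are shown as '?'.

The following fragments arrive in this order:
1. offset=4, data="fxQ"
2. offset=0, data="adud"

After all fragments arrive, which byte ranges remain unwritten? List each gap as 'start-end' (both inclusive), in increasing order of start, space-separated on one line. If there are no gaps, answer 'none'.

Fragment 1: offset=4 len=3
Fragment 2: offset=0 len=4
Gaps: 7-18

Answer: 7-18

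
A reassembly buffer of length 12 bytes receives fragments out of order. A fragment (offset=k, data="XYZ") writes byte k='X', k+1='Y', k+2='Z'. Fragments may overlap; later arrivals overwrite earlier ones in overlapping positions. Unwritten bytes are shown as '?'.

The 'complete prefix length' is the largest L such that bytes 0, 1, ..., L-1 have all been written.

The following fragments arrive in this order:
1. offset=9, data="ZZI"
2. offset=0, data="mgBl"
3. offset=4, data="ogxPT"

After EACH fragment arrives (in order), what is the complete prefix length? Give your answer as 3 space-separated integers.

Answer: 0 4 12

Derivation:
Fragment 1: offset=9 data="ZZI" -> buffer=?????????ZZI -> prefix_len=0
Fragment 2: offset=0 data="mgBl" -> buffer=mgBl?????ZZI -> prefix_len=4
Fragment 3: offset=4 data="ogxPT" -> buffer=mgBlogxPTZZI -> prefix_len=12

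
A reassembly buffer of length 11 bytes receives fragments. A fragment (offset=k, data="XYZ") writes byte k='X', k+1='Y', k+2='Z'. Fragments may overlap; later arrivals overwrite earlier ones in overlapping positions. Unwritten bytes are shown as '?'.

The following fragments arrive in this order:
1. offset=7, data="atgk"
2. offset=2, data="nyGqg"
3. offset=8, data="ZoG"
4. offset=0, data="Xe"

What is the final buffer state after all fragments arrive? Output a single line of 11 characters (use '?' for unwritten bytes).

Answer: XenyGqgaZoG

Derivation:
Fragment 1: offset=7 data="atgk" -> buffer=???????atgk
Fragment 2: offset=2 data="nyGqg" -> buffer=??nyGqgatgk
Fragment 3: offset=8 data="ZoG" -> buffer=??nyGqgaZoG
Fragment 4: offset=0 data="Xe" -> buffer=XenyGqgaZoG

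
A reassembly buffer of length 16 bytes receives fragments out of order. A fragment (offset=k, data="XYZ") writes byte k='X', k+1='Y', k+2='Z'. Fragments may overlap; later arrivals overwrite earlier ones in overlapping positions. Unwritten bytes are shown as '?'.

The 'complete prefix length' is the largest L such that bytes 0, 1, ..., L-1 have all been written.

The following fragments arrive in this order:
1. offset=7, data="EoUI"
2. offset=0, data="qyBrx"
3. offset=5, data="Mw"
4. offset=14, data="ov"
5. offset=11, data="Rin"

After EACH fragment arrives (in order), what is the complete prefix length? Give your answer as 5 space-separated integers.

Fragment 1: offset=7 data="EoUI" -> buffer=???????EoUI????? -> prefix_len=0
Fragment 2: offset=0 data="qyBrx" -> buffer=qyBrx??EoUI????? -> prefix_len=5
Fragment 3: offset=5 data="Mw" -> buffer=qyBrxMwEoUI????? -> prefix_len=11
Fragment 4: offset=14 data="ov" -> buffer=qyBrxMwEoUI???ov -> prefix_len=11
Fragment 5: offset=11 data="Rin" -> buffer=qyBrxMwEoUIRinov -> prefix_len=16

Answer: 0 5 11 11 16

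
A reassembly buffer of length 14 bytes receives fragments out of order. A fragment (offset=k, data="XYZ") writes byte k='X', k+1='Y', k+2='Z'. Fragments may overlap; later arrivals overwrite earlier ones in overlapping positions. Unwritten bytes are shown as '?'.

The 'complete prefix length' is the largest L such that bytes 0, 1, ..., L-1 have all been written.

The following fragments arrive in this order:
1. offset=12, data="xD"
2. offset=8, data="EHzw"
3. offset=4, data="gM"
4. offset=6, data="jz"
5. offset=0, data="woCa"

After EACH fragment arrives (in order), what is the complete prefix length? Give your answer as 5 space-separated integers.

Fragment 1: offset=12 data="xD" -> buffer=????????????xD -> prefix_len=0
Fragment 2: offset=8 data="EHzw" -> buffer=????????EHzwxD -> prefix_len=0
Fragment 3: offset=4 data="gM" -> buffer=????gM??EHzwxD -> prefix_len=0
Fragment 4: offset=6 data="jz" -> buffer=????gMjzEHzwxD -> prefix_len=0
Fragment 5: offset=0 data="woCa" -> buffer=woCagMjzEHzwxD -> prefix_len=14

Answer: 0 0 0 0 14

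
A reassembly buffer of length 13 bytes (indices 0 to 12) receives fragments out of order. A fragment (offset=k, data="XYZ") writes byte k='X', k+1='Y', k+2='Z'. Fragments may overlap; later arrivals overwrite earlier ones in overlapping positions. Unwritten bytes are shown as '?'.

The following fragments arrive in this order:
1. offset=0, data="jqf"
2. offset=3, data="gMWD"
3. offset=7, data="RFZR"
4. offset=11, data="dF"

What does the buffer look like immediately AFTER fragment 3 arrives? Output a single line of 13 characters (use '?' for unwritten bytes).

Answer: jqfgMWDRFZR??

Derivation:
Fragment 1: offset=0 data="jqf" -> buffer=jqf??????????
Fragment 2: offset=3 data="gMWD" -> buffer=jqfgMWD??????
Fragment 3: offset=7 data="RFZR" -> buffer=jqfgMWDRFZR??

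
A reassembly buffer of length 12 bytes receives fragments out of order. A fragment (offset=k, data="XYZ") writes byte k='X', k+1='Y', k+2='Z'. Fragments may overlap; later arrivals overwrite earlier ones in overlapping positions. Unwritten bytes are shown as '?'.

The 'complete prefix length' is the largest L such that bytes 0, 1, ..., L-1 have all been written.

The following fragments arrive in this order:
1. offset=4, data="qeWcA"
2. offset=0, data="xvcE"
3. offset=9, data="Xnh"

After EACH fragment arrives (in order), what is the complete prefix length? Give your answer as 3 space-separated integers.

Answer: 0 9 12

Derivation:
Fragment 1: offset=4 data="qeWcA" -> buffer=????qeWcA??? -> prefix_len=0
Fragment 2: offset=0 data="xvcE" -> buffer=xvcEqeWcA??? -> prefix_len=9
Fragment 3: offset=9 data="Xnh" -> buffer=xvcEqeWcAXnh -> prefix_len=12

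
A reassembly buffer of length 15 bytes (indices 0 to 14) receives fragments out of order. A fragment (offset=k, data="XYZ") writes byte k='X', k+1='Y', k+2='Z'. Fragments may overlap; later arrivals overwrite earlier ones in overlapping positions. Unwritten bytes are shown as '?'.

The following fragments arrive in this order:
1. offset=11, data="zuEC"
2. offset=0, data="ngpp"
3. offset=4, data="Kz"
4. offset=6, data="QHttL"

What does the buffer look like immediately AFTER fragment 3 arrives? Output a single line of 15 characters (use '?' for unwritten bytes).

Answer: ngppKz?????zuEC

Derivation:
Fragment 1: offset=11 data="zuEC" -> buffer=???????????zuEC
Fragment 2: offset=0 data="ngpp" -> buffer=ngpp???????zuEC
Fragment 3: offset=4 data="Kz" -> buffer=ngppKz?????zuEC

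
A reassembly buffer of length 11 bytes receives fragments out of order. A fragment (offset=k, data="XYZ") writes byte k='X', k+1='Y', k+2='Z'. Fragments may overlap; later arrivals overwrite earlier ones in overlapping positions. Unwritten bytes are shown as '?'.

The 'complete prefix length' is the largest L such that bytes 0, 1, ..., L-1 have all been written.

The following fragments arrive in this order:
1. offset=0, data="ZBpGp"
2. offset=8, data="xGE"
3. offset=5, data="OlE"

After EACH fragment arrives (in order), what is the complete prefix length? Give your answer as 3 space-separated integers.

Fragment 1: offset=0 data="ZBpGp" -> buffer=ZBpGp?????? -> prefix_len=5
Fragment 2: offset=8 data="xGE" -> buffer=ZBpGp???xGE -> prefix_len=5
Fragment 3: offset=5 data="OlE" -> buffer=ZBpGpOlExGE -> prefix_len=11

Answer: 5 5 11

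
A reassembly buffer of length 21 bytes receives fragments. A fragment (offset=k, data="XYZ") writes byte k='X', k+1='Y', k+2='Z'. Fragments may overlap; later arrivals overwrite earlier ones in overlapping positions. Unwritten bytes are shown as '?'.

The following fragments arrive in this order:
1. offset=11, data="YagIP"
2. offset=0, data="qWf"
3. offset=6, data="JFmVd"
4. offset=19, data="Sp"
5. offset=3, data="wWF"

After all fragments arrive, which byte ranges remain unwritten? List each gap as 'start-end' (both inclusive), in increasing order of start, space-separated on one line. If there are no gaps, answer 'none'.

Answer: 16-18

Derivation:
Fragment 1: offset=11 len=5
Fragment 2: offset=0 len=3
Fragment 3: offset=6 len=5
Fragment 4: offset=19 len=2
Fragment 5: offset=3 len=3
Gaps: 16-18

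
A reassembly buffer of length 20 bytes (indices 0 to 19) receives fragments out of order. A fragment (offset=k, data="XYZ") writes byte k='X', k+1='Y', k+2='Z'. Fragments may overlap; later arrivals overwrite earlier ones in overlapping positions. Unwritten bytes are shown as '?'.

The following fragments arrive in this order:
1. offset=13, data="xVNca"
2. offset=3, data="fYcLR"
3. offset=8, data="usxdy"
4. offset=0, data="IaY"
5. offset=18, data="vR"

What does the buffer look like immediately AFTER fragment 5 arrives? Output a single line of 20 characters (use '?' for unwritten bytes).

Answer: IaYfYcLRusxdyxVNcavR

Derivation:
Fragment 1: offset=13 data="xVNca" -> buffer=?????????????xVNca??
Fragment 2: offset=3 data="fYcLR" -> buffer=???fYcLR?????xVNca??
Fragment 3: offset=8 data="usxdy" -> buffer=???fYcLRusxdyxVNca??
Fragment 4: offset=0 data="IaY" -> buffer=IaYfYcLRusxdyxVNca??
Fragment 5: offset=18 data="vR" -> buffer=IaYfYcLRusxdyxVNcavR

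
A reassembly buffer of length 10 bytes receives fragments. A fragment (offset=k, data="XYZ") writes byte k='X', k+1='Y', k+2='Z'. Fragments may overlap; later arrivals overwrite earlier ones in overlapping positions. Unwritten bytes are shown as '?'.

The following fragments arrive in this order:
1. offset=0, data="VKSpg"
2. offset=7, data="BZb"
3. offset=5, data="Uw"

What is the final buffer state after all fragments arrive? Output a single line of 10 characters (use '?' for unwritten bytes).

Fragment 1: offset=0 data="VKSpg" -> buffer=VKSpg?????
Fragment 2: offset=7 data="BZb" -> buffer=VKSpg??BZb
Fragment 3: offset=5 data="Uw" -> buffer=VKSpgUwBZb

Answer: VKSpgUwBZb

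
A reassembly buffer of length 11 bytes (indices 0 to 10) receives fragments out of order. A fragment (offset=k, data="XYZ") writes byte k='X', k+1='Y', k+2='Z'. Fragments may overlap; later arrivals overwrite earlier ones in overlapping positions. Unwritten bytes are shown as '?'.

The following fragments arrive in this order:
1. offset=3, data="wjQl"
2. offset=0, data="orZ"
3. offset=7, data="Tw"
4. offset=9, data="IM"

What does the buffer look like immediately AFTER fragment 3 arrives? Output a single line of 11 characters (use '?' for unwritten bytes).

Answer: orZwjQlTw??

Derivation:
Fragment 1: offset=3 data="wjQl" -> buffer=???wjQl????
Fragment 2: offset=0 data="orZ" -> buffer=orZwjQl????
Fragment 3: offset=7 data="Tw" -> buffer=orZwjQlTw??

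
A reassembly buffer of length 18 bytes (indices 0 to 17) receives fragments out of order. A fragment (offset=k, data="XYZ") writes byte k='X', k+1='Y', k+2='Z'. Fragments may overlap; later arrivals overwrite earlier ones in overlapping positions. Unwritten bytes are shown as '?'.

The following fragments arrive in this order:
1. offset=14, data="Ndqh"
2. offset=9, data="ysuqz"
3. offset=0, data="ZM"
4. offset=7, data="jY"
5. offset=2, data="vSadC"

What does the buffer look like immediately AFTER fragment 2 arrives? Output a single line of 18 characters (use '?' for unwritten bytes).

Fragment 1: offset=14 data="Ndqh" -> buffer=??????????????Ndqh
Fragment 2: offset=9 data="ysuqz" -> buffer=?????????ysuqzNdqh

Answer: ?????????ysuqzNdqh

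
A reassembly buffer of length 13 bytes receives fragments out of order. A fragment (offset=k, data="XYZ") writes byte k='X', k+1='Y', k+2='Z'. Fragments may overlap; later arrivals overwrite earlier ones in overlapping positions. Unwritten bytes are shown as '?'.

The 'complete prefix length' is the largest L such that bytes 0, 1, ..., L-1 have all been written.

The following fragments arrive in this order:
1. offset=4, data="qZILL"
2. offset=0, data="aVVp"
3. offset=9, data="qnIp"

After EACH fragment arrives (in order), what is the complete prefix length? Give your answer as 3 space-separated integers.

Fragment 1: offset=4 data="qZILL" -> buffer=????qZILL???? -> prefix_len=0
Fragment 2: offset=0 data="aVVp" -> buffer=aVVpqZILL???? -> prefix_len=9
Fragment 3: offset=9 data="qnIp" -> buffer=aVVpqZILLqnIp -> prefix_len=13

Answer: 0 9 13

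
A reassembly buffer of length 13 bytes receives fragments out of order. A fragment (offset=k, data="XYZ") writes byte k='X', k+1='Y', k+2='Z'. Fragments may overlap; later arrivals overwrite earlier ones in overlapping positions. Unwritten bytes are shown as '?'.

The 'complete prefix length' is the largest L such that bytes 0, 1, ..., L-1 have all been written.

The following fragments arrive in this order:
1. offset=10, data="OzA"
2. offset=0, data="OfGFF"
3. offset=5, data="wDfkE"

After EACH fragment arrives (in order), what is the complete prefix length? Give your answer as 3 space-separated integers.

Answer: 0 5 13

Derivation:
Fragment 1: offset=10 data="OzA" -> buffer=??????????OzA -> prefix_len=0
Fragment 2: offset=0 data="OfGFF" -> buffer=OfGFF?????OzA -> prefix_len=5
Fragment 3: offset=5 data="wDfkE" -> buffer=OfGFFwDfkEOzA -> prefix_len=13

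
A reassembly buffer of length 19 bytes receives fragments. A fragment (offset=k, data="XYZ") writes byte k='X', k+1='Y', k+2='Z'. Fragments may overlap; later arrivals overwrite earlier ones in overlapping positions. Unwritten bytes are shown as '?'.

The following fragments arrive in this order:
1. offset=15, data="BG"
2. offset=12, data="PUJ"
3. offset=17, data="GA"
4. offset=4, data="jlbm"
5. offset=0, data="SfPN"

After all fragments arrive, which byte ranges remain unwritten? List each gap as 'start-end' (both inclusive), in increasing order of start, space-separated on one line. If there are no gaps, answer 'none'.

Fragment 1: offset=15 len=2
Fragment 2: offset=12 len=3
Fragment 3: offset=17 len=2
Fragment 4: offset=4 len=4
Fragment 5: offset=0 len=4
Gaps: 8-11

Answer: 8-11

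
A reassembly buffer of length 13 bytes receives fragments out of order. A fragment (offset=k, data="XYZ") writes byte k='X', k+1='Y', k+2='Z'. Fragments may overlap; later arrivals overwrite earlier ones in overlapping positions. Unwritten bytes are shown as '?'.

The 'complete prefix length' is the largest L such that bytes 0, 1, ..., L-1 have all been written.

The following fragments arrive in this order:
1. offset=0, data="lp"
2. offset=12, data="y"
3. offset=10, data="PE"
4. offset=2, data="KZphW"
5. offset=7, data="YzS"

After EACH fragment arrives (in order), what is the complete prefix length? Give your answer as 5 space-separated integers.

Answer: 2 2 2 7 13

Derivation:
Fragment 1: offset=0 data="lp" -> buffer=lp??????????? -> prefix_len=2
Fragment 2: offset=12 data="y" -> buffer=lp??????????y -> prefix_len=2
Fragment 3: offset=10 data="PE" -> buffer=lp????????PEy -> prefix_len=2
Fragment 4: offset=2 data="KZphW" -> buffer=lpKZphW???PEy -> prefix_len=7
Fragment 5: offset=7 data="YzS" -> buffer=lpKZphWYzSPEy -> prefix_len=13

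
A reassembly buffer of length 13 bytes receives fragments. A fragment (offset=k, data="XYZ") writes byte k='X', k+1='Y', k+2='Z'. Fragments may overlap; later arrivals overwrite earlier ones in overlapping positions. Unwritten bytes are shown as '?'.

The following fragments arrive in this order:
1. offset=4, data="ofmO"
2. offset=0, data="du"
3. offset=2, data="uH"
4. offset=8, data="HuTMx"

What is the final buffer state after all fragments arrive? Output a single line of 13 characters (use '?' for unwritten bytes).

Answer: duuHofmOHuTMx

Derivation:
Fragment 1: offset=4 data="ofmO" -> buffer=????ofmO?????
Fragment 2: offset=0 data="du" -> buffer=du??ofmO?????
Fragment 3: offset=2 data="uH" -> buffer=duuHofmO?????
Fragment 4: offset=8 data="HuTMx" -> buffer=duuHofmOHuTMx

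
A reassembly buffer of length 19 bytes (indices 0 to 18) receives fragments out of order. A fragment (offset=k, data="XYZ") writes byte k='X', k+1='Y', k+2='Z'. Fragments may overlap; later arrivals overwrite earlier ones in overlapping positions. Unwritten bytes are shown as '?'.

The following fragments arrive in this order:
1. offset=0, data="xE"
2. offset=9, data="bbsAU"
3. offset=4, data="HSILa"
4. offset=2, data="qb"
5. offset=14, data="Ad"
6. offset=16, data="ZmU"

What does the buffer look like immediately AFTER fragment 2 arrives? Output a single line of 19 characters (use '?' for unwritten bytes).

Fragment 1: offset=0 data="xE" -> buffer=xE?????????????????
Fragment 2: offset=9 data="bbsAU" -> buffer=xE???????bbsAU?????

Answer: xE???????bbsAU?????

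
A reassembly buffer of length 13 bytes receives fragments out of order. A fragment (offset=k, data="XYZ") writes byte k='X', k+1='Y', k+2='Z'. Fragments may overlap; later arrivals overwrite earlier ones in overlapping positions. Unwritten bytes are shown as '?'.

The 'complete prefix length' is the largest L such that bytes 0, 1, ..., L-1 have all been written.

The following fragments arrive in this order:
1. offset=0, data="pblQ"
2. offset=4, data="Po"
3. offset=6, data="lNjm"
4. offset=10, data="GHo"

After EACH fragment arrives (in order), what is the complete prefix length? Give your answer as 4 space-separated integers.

Fragment 1: offset=0 data="pblQ" -> buffer=pblQ????????? -> prefix_len=4
Fragment 2: offset=4 data="Po" -> buffer=pblQPo??????? -> prefix_len=6
Fragment 3: offset=6 data="lNjm" -> buffer=pblQPolNjm??? -> prefix_len=10
Fragment 4: offset=10 data="GHo" -> buffer=pblQPolNjmGHo -> prefix_len=13

Answer: 4 6 10 13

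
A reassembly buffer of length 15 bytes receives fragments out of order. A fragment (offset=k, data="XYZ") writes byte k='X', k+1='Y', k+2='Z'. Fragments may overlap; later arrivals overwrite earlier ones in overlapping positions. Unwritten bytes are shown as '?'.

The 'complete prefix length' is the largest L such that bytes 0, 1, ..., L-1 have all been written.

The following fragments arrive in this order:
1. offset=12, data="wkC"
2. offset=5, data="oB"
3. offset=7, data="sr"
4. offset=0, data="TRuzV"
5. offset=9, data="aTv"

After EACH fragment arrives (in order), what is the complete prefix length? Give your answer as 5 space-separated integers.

Answer: 0 0 0 9 15

Derivation:
Fragment 1: offset=12 data="wkC" -> buffer=????????????wkC -> prefix_len=0
Fragment 2: offset=5 data="oB" -> buffer=?????oB?????wkC -> prefix_len=0
Fragment 3: offset=7 data="sr" -> buffer=?????oBsr???wkC -> prefix_len=0
Fragment 4: offset=0 data="TRuzV" -> buffer=TRuzVoBsr???wkC -> prefix_len=9
Fragment 5: offset=9 data="aTv" -> buffer=TRuzVoBsraTvwkC -> prefix_len=15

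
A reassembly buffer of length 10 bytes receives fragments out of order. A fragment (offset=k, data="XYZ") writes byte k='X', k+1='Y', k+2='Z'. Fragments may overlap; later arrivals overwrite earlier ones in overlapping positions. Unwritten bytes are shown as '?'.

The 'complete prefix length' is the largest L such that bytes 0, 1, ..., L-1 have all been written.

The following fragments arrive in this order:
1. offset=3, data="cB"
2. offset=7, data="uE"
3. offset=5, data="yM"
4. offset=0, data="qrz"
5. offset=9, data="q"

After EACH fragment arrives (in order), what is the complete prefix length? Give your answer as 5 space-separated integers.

Fragment 1: offset=3 data="cB" -> buffer=???cB????? -> prefix_len=0
Fragment 2: offset=7 data="uE" -> buffer=???cB??uE? -> prefix_len=0
Fragment 3: offset=5 data="yM" -> buffer=???cByMuE? -> prefix_len=0
Fragment 4: offset=0 data="qrz" -> buffer=qrzcByMuE? -> prefix_len=9
Fragment 5: offset=9 data="q" -> buffer=qrzcByMuEq -> prefix_len=10

Answer: 0 0 0 9 10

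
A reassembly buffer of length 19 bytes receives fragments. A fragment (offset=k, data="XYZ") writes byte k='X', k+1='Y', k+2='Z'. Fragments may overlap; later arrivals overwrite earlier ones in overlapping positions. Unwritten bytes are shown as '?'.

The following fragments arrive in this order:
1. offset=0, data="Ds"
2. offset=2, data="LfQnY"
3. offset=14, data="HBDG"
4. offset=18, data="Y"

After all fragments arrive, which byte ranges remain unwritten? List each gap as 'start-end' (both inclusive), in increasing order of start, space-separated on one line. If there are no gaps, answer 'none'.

Answer: 7-13

Derivation:
Fragment 1: offset=0 len=2
Fragment 2: offset=2 len=5
Fragment 3: offset=14 len=4
Fragment 4: offset=18 len=1
Gaps: 7-13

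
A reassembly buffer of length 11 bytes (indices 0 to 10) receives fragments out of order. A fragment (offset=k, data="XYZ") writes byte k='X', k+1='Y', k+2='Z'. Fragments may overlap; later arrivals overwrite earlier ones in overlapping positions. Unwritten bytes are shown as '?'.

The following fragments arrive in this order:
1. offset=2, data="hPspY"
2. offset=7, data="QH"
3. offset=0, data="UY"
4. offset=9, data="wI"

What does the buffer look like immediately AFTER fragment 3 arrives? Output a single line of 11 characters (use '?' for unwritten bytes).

Answer: UYhPspYQH??

Derivation:
Fragment 1: offset=2 data="hPspY" -> buffer=??hPspY????
Fragment 2: offset=7 data="QH" -> buffer=??hPspYQH??
Fragment 3: offset=0 data="UY" -> buffer=UYhPspYQH??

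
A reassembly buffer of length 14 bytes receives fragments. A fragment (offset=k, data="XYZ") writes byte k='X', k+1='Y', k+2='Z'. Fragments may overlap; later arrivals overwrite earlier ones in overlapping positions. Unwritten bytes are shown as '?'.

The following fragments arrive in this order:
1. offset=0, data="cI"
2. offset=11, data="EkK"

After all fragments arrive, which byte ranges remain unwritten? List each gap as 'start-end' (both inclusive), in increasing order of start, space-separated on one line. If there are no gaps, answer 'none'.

Answer: 2-10

Derivation:
Fragment 1: offset=0 len=2
Fragment 2: offset=11 len=3
Gaps: 2-10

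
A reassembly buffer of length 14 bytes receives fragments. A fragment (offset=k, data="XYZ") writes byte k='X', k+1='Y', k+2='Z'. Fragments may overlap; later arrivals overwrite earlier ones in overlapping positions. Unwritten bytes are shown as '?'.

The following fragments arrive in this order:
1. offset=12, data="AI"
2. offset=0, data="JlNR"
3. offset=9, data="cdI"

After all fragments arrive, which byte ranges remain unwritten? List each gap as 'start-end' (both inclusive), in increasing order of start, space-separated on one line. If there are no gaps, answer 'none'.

Answer: 4-8

Derivation:
Fragment 1: offset=12 len=2
Fragment 2: offset=0 len=4
Fragment 3: offset=9 len=3
Gaps: 4-8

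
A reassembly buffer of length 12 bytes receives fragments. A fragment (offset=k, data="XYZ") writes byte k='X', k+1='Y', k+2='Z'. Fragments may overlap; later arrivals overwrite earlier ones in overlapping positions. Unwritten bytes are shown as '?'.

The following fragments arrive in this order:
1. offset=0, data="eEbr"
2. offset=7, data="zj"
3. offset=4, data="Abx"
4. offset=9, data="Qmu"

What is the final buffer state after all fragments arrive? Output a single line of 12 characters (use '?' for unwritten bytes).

Fragment 1: offset=0 data="eEbr" -> buffer=eEbr????????
Fragment 2: offset=7 data="zj" -> buffer=eEbr???zj???
Fragment 3: offset=4 data="Abx" -> buffer=eEbrAbxzj???
Fragment 4: offset=9 data="Qmu" -> buffer=eEbrAbxzjQmu

Answer: eEbrAbxzjQmu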